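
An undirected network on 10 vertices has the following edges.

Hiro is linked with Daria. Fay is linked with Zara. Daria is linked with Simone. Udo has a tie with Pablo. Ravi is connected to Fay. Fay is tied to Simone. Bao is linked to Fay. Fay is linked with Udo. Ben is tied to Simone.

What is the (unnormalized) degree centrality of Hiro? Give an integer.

1

Hiro is directly tied to Daria. That is 1 neighbor, so the degree of Hiro is 1.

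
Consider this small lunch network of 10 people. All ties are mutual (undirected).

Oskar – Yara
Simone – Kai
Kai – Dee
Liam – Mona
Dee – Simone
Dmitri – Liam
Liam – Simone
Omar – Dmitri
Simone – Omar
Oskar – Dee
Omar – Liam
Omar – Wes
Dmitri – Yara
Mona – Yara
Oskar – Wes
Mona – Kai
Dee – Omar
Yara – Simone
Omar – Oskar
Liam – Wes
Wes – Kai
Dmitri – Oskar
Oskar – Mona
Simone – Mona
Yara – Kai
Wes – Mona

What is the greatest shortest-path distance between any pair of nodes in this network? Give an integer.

2

Eccentricity of each node (its greatest distance to any other): Dee:2, Dmitri:2, Kai:2, Liam:2, Mona:2, Omar:2, Oskar:2, Simone:2, Wes:2, Yara:2.
The maximum eccentricity is 2, realized for instance by the pair Yara–Omar via Yara – Oskar – Omar. So the diameter is 2.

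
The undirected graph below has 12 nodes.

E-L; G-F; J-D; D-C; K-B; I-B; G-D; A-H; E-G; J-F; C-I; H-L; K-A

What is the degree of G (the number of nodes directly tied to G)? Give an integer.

G is directly tied to D, E, and F. That is 3 neighbors, so the degree of G is 3.

3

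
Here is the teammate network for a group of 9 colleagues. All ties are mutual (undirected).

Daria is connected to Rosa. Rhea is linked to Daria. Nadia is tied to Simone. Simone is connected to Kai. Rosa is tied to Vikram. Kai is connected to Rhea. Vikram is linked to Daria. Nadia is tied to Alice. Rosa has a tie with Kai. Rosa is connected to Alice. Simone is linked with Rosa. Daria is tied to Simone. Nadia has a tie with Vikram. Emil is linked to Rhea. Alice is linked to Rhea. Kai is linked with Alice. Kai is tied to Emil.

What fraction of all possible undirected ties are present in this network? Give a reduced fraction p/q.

17/36

There are 17 edges and 9 nodes, so the maximum possible is C(9,2) = 36.
Density = 17/36.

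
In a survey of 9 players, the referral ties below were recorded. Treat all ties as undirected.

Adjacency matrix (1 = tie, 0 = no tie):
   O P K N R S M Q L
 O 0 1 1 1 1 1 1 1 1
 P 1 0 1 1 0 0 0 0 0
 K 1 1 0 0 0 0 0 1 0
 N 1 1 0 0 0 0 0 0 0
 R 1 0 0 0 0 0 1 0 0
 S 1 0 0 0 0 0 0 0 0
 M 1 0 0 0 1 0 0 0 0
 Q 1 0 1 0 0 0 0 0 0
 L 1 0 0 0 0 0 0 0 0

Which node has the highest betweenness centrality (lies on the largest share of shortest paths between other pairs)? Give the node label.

Unnormalized betweenness of each node: K:1/2, L:0, M:0, N:0, O:23, P:1/2, Q:0, R:0, S:0.
O has the largest value, 23, making it the main broker — the node through which the most shortest paths run.

O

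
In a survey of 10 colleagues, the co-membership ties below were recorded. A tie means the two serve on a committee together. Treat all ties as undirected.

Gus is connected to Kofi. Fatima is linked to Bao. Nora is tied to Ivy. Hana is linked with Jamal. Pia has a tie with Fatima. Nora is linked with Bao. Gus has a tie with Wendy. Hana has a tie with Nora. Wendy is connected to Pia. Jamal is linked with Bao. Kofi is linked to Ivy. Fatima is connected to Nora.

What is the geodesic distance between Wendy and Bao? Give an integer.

One shortest route is Wendy – Pia – Fatima – Bao, which uses 3 edges, and at distance 2 from Wendy we only reach {Fatima, Kofi}, which does not include Bao. So d(Wendy,Bao) = 3.

3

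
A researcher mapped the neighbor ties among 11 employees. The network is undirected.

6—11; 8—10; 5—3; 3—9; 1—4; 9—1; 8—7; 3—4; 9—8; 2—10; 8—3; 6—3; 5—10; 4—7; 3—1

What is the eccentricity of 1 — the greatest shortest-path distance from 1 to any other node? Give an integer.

Distances from 1: 2:4, 3:1, 4:1, 5:2, 6:2, 7:2, 8:2, 9:1, 10:3, 11:3.
The largest is 4 (to 2), so the eccentricity of 1 is 4.

4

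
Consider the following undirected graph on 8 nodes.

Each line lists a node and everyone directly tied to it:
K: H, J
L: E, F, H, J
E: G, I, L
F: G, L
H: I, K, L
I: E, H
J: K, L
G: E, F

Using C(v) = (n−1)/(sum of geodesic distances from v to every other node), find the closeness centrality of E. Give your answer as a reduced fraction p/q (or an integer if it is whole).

7/12

Distances from E: F:2, G:1, H:2, I:1, J:2, K:3, L:1. Sum = 12.
n = 8, so closeness = 7/12.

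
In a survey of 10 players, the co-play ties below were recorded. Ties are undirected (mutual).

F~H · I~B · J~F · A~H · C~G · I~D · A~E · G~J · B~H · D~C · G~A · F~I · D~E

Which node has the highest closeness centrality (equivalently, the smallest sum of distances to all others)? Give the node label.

Farness (sum of distances to all others) for each node — A:16, B:20, C:19, D:17, E:19, F:17, G:17, H:17, I:17, J:19.
The smallest farness is 16, for A, so A has the highest closeness.

A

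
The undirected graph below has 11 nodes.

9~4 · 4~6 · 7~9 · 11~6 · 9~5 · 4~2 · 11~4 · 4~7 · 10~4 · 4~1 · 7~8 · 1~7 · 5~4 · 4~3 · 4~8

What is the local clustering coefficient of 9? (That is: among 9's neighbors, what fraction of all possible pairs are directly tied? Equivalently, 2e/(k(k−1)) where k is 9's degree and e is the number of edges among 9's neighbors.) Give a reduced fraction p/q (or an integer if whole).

9's neighbors: 4, 5, and 7 (k = 3).
Possible neighbor pairs: C(3,2) = 3. Edges among them: 4–5, 4–7 → e = 2.
Clustering(9) = 2/3.

2/3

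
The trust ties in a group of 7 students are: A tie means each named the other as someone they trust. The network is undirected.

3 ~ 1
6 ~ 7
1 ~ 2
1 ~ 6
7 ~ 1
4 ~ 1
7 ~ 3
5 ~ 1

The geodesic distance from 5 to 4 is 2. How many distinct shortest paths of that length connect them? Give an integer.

The shortest distance is 2, and the only length-2 path is 5–1–4. So there is exactly 1 shortest path.

1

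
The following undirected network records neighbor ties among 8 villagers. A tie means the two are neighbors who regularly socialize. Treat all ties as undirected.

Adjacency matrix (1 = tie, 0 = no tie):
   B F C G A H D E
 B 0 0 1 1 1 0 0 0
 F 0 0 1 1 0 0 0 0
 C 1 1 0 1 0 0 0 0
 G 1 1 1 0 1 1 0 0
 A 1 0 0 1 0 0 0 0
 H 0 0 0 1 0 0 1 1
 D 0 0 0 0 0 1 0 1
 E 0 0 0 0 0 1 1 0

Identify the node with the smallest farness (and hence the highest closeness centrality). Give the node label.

Farness (sum of distances to all others) for each node — A:14, B:13, C:13, D:16, E:16, F:14, G:9, H:11.
The smallest farness is 9, for G, so G has the highest closeness.

G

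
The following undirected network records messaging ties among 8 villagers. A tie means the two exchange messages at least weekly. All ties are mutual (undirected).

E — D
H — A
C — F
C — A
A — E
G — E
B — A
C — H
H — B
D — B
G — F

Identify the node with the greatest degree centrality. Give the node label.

A

Degrees — A:4, B:3, C:3, D:2, E:3, F:2, G:2, H:3.
The maximum is 4, attained only by A.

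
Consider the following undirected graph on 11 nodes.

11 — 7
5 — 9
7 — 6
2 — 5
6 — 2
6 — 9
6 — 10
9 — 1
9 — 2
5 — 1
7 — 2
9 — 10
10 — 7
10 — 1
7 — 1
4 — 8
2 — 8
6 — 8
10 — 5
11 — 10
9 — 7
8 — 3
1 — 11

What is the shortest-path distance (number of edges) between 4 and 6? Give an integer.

One shortest route is 4 – 8 – 6, which uses 2 edges, and 4 and 6 are not directly tied, so nothing shorter exists. So d(4,6) = 2.

2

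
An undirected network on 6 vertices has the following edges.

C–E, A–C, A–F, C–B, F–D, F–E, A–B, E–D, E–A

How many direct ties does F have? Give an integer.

3

F is directly tied to A, D, and E. That is 3 neighbors, so the degree of F is 3.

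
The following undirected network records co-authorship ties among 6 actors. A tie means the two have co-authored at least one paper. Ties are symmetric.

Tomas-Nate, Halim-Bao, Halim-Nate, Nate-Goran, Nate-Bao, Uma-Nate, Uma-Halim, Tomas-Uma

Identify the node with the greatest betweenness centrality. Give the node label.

Unnormalized betweenness of each node: Bao:0, Goran:0, Halim:1/2, Nate:6, Tomas:0, Uma:1/2.
Nate has the largest value, 6, making it the main broker — the node through which the most shortest paths run.

Nate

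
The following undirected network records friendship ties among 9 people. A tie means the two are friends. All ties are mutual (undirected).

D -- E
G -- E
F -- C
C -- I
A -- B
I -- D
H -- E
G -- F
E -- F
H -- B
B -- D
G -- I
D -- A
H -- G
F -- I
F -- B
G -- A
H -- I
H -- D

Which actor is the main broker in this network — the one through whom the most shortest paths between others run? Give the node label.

F

Unnormalized betweenness of each node: A:7/12, B:5/3, C:0, D:5/2, E:5/6, F:17/4, G:17/6, H:3/2, I:23/6.
F has the largest value, 17/4, making it the main broker — the node through which the most shortest paths run.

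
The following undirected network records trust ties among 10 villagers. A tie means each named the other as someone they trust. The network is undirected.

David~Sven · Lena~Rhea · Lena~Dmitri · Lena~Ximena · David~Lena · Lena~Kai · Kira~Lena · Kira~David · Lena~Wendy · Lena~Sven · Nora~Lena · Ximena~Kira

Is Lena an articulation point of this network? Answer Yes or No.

Yes

Removing Lena leaves {David, Kira, Sven, and Ximena} with no path to {Rhea}, so the network splits into 6 components. Lena is a cut vertex.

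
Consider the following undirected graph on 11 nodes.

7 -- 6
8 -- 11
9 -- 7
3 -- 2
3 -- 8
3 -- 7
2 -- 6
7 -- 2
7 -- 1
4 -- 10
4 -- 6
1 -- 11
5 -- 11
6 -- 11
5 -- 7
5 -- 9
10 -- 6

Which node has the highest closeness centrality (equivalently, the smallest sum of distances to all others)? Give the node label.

7

Farness (sum of distances to all others) for each node — 1:20, 2:17, 3:19, 4:23, 5:19, 6:15, 7:14, 8:21, 9:21, 10:23, 11:16.
The smallest farness is 14, for 7, so 7 has the highest closeness.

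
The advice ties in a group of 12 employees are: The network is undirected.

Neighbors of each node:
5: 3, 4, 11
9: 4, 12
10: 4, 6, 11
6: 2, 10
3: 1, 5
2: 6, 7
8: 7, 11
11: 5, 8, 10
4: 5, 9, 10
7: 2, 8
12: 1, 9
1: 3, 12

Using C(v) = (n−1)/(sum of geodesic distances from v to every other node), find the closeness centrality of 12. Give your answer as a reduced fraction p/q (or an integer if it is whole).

Distances from 12: 1:1, 2:5, 3:2, 4:2, 5:3, 6:4, 7:6, 8:5, 9:1, 10:3, 11:4. Sum = 36.
n = 12, so closeness = 11/36.

11/36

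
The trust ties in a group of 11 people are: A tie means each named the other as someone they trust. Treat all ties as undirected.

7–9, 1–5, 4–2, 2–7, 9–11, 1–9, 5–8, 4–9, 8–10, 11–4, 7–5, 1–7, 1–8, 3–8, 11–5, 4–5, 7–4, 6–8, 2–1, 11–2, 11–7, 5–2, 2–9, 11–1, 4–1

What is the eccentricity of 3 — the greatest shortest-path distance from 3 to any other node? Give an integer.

Distances from 3: 1:2, 2:3, 4:3, 5:2, 6:2, 7:3, 8:1, 9:3, 10:2, 11:3.
The largest is 3 (to 2, 11, 7, 4, and 9), so the eccentricity of 3 is 3.

3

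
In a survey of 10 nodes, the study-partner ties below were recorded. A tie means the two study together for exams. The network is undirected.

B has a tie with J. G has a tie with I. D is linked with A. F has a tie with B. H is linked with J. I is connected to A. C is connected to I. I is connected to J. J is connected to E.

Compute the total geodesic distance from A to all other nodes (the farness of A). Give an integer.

Distances from A: B:3, C:2, D:1, E:3, F:4, G:2, H:3, I:1, J:2.
Sum = 3 + 2 + 1 + 3 + 4 + 2 + 3 + 1 + 2 = 21.

21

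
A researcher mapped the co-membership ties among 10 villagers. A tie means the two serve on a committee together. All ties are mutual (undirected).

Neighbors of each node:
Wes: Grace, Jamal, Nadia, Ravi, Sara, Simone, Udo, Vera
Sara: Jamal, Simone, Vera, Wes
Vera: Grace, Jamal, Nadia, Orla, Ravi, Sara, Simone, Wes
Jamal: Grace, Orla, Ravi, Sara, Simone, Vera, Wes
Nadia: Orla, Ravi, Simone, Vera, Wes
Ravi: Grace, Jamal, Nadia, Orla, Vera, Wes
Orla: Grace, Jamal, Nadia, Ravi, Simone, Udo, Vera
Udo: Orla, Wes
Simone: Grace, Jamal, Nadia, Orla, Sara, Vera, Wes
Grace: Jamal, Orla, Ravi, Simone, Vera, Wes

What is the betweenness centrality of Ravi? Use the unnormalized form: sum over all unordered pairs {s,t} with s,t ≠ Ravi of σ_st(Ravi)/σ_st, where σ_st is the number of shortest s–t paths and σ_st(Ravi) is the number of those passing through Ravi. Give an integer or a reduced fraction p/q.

Pairs whose geodesics pass through Ravi — Wes–Orla: 1/7; Nadia–Grace: 1/5; Nadia–Jamal: 1/5.
All other pairs contribute 0.
Summing the contributions gives betweenness(Ravi) = 19/35.

19/35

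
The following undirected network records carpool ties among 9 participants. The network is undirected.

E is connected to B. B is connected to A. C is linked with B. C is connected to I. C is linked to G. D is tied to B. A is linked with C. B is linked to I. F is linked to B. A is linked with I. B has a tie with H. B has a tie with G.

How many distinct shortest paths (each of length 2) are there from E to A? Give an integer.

The shortest distance is 2, and the only length-2 path is E–B–A. So there is exactly 1 shortest path.

1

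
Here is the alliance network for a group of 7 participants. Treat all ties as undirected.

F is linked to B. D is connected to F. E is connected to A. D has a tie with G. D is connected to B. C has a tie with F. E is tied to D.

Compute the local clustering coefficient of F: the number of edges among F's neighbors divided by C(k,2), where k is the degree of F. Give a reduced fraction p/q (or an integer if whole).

1/3

F's neighbors: B, C, and D (k = 3).
Possible neighbor pairs: C(3,2) = 3. Edges among them: B–D → e = 1.
Clustering(F) = 1/3.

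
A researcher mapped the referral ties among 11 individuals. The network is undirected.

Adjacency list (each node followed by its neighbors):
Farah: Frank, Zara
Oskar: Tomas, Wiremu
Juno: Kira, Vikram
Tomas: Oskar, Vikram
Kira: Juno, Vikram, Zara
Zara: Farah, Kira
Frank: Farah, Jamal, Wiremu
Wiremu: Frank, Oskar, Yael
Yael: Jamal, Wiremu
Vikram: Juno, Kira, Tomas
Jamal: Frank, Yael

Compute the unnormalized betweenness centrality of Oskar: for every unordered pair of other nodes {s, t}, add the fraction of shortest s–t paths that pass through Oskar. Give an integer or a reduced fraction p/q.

Pairs whose geodesics pass through Oskar — Kira–Wiremu: 1/2; Kira–Yael: 1/3; Juno–Wiremu: 1; Juno–Yael: 1; Vikram–Wiremu: 1; Vikram–Yael: 1; Vikram–Jamal: 2/3; Vikram–Frank: 1/2; Tomas–Wiremu: 1; Tomas–Yael: 1; Tomas–Jamal: 2/2; Tomas–Frank: 1; Tomas–Farah: 1/2.
All other pairs contribute 0.
Summing the contributions gives betweenness(Oskar) = 21/2.

21/2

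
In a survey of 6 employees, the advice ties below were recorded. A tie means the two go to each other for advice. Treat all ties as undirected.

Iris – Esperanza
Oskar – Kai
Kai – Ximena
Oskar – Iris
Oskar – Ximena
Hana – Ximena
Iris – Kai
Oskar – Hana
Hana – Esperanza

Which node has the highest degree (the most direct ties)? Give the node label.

Degrees — Esperanza:2, Hana:3, Iris:3, Kai:3, Oskar:4, Ximena:3.
The maximum is 4, attained only by Oskar.

Oskar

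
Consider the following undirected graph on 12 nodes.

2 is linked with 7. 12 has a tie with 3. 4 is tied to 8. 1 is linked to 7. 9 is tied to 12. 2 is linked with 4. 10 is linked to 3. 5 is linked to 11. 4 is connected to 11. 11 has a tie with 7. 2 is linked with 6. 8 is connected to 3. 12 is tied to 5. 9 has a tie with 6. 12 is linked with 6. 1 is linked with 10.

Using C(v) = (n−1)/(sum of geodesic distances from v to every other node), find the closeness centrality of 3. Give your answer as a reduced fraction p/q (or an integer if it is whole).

1/2

Distances from 3: 1:2, 2:3, 4:2, 5:2, 6:2, 7:3, 8:1, 9:2, 10:1, 11:3, 12:1. Sum = 22.
n = 12, so closeness = 11/22 = 1/2.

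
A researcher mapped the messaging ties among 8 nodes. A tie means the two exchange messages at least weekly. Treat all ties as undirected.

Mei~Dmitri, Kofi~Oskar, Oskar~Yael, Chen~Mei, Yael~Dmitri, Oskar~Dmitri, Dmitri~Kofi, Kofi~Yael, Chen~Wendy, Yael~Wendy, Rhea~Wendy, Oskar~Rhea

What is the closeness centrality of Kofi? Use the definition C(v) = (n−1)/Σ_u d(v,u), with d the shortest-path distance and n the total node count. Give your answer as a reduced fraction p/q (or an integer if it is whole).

7/12

Distances from Kofi: Chen:3, Dmitri:1, Mei:2, Oskar:1, Rhea:2, Wendy:2, Yael:1. Sum = 12.
n = 8, so closeness = 7/12.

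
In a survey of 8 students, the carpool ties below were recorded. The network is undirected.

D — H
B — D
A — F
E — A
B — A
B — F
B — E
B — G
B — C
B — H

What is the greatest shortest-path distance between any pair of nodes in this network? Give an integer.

Eccentricity of each node (its greatest distance to any other): A:2, B:1, C:2, D:2, E:2, F:2, G:2, H:2.
The maximum eccentricity is 2, realized for instance by the pair G–A via G – B – A. So the diameter is 2.

2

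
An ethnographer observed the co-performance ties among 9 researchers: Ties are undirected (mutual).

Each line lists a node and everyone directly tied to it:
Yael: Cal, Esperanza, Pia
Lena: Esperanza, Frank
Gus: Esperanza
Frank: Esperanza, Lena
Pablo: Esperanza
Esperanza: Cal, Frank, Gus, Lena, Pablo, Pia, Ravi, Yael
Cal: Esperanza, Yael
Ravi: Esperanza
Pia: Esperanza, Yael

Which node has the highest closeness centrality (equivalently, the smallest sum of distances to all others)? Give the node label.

Esperanza

Farness (sum of distances to all others) for each node — Cal:14, Esperanza:8, Frank:14, Gus:15, Lena:14, Pablo:15, Pia:14, Ravi:15, Yael:13.
The smallest farness is 8, for Esperanza, so Esperanza has the highest closeness.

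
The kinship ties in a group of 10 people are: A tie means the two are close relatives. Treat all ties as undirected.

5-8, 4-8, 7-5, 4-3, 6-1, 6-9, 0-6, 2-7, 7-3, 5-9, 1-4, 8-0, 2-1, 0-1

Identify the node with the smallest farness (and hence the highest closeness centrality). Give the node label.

Farness (sum of distances to all others) for each node — 0:17, 1:15, 2:18, 3:19, 4:16, 5:16, 6:17, 7:17, 8:16, 9:19.
The smallest farness is 15, for 1, so 1 has the highest closeness.

1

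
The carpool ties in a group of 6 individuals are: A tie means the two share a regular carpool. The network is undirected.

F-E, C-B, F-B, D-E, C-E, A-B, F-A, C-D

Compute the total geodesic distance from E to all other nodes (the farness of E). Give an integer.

7

Distances from E: A:2, B:2, C:1, D:1, F:1.
Sum = 2 + 2 + 1 + 1 + 1 = 7.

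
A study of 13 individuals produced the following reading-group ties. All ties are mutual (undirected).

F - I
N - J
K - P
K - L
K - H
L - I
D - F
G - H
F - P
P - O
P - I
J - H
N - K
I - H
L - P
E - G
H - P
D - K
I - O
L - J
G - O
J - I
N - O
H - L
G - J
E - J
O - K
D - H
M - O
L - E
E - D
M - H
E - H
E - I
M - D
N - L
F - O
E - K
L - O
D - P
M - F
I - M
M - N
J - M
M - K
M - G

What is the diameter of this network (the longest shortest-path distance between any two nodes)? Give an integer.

2

Eccentricity of each node (its greatest distance to any other): D:2, E:2, F:2, G:2, H:2, I:2, J:2, K:2, L:2, M:2, N:2, O:2, P:2.
The maximum eccentricity is 2, realized for instance by the pair G–L via G – O – L. So the diameter is 2.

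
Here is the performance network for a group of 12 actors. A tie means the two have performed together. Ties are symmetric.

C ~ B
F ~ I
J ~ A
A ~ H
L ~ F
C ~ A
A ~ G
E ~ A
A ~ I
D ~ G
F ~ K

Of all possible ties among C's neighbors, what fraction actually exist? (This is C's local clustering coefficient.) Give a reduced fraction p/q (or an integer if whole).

0

C's neighbors: A and B (k = 2).
Possible neighbor pairs: C(2,2) = 1. Edges among them: none → e = 0.
Clustering(C) = 0/1.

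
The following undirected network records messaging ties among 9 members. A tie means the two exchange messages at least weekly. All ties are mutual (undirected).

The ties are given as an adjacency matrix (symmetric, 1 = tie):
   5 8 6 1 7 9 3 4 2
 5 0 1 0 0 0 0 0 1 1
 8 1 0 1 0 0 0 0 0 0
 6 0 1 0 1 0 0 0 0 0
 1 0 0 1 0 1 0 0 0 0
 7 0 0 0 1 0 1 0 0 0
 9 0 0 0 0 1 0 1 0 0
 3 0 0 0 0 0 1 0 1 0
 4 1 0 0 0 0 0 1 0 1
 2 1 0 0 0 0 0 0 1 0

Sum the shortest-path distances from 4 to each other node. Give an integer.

Distances from 4: 1:4, 2:1, 3:1, 5:1, 6:3, 7:3, 8:2, 9:2.
Sum = 4 + 1 + 1 + 1 + 3 + 3 + 2 + 2 = 17.

17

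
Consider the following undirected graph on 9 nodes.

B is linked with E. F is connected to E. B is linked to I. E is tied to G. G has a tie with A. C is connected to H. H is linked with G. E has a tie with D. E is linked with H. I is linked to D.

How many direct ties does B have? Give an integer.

B is directly tied to E and I. That is 2 neighbors, so the degree of B is 2.

2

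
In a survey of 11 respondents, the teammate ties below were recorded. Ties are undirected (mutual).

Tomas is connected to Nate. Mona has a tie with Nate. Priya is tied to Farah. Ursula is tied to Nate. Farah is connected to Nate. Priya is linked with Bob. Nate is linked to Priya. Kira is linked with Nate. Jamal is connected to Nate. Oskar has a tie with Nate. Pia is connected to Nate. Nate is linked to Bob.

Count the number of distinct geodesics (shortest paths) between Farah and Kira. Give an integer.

The shortest distance is 2, and the only length-2 path is Farah–Nate–Kira. So there is exactly 1 shortest path.

1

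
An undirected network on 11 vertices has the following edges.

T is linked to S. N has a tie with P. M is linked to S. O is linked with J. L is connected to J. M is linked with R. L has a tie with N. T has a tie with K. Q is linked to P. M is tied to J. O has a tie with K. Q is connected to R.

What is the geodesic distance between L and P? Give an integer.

2

One shortest route is L – N – P, which uses 2 edges, and L and P are not directly tied, so nothing shorter exists. So d(L,P) = 2.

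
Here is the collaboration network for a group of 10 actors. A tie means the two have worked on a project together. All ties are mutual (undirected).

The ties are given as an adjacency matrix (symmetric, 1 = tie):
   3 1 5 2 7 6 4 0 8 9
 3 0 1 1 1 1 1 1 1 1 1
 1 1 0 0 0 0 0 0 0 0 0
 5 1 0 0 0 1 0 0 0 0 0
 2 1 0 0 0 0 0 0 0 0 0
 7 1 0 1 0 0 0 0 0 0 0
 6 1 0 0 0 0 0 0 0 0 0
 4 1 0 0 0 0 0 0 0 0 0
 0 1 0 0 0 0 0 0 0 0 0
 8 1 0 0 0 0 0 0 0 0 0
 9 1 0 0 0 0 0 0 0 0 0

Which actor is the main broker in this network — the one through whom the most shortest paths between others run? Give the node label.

Unnormalized betweenness of each node: 0:0, 1:0, 2:0, 3:35, 4:0, 5:0, 6:0, 7:0, 8:0, 9:0.
3 has the largest value, 35, making it the main broker — the node through which the most shortest paths run.

3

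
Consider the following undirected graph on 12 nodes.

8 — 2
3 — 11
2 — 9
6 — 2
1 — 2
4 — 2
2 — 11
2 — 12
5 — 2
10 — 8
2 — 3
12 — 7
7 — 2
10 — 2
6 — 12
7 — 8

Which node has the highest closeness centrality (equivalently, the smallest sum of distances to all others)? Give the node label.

Farness (sum of distances to all others) for each node — 1:21, 2:11, 3:20, 4:21, 5:21, 6:20, 7:19, 8:19, 9:21, 10:20, 11:20, 12:19.
The smallest farness is 11, for 2, so 2 has the highest closeness.

2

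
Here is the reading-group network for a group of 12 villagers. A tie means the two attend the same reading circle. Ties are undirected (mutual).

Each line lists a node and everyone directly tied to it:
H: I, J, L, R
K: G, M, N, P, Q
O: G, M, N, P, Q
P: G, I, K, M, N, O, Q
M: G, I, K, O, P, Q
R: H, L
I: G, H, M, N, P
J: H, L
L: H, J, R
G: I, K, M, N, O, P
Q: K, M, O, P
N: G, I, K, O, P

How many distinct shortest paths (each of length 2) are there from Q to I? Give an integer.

The shortest distance is 2. The length-2 paths are: Q–P–I; Q–M–I.
That gives 2 distinct shortest paths.

2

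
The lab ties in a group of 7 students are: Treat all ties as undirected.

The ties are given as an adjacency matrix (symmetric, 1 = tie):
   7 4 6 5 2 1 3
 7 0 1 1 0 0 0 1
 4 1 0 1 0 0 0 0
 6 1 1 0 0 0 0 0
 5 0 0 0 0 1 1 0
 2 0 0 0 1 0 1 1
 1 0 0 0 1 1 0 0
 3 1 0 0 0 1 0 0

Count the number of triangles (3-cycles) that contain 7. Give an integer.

7's neighbors: 3, 4, and 6.
Neighbor pairs that are themselves tied: 7–4–6. Each forms one triangle with 7, for 1 in total.

1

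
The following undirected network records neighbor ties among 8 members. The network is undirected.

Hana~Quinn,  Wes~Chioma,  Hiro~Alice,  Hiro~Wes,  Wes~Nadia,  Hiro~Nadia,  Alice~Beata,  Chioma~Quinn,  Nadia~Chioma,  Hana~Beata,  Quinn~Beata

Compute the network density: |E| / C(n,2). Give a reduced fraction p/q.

11/28

There are 11 edges and 8 nodes, so the maximum possible is C(8,2) = 28.
Density = 11/28.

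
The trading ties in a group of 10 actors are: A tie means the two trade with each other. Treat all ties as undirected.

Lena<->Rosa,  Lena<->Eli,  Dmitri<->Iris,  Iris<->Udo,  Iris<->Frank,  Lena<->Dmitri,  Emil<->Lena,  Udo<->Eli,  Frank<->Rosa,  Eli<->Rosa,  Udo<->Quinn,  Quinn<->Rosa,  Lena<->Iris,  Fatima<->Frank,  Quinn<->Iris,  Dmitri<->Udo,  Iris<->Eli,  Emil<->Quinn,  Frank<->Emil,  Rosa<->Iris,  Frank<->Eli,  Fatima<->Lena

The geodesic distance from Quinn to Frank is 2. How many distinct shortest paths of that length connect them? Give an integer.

The shortest distance is 2. The length-2 paths are: Quinn–Iris–Frank; Quinn–Emil–Frank; Quinn–Rosa–Frank.
That gives 3 distinct shortest paths.

3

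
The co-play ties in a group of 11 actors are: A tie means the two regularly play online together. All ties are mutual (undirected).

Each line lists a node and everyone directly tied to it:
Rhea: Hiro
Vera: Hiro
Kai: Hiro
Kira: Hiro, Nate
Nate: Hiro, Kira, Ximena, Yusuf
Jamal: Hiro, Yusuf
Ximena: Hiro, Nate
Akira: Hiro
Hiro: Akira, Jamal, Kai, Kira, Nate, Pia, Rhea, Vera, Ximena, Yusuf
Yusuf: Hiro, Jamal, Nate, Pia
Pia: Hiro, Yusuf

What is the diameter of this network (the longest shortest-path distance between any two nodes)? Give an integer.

Eccentricity of each node (its greatest distance to any other): Akira:2, Hiro:1, Jamal:2, Kai:2, Kira:2, Nate:2, Pia:2, Rhea:2, Vera:2, Ximena:2, Yusuf:2.
The maximum eccentricity is 2, realized for instance by the pair Kira–Yusuf via Kira – Hiro – Yusuf. So the diameter is 2.

2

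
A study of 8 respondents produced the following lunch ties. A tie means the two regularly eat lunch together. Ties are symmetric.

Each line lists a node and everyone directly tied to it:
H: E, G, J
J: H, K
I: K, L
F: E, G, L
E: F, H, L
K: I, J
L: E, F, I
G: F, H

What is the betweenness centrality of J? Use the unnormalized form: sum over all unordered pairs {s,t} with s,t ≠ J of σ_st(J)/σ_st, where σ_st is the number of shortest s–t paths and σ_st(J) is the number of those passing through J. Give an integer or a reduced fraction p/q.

3

Pairs whose geodesics pass through J — G–K: 1; H–K: 1; H–I: 1/2; K–E: 1/2.
All other pairs contribute 0.
Summing the contributions gives betweenness(J) = 3.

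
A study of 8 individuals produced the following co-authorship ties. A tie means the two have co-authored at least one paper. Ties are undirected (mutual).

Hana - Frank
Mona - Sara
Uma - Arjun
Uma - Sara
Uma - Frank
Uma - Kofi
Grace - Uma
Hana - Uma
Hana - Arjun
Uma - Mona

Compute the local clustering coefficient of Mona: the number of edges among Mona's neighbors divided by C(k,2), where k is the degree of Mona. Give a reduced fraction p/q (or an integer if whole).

1

Mona's neighbors: Sara and Uma (k = 2).
Possible neighbor pairs: C(2,2) = 1. Edges among them: Sara–Uma → e = 1.
Clustering(Mona) = 1/1.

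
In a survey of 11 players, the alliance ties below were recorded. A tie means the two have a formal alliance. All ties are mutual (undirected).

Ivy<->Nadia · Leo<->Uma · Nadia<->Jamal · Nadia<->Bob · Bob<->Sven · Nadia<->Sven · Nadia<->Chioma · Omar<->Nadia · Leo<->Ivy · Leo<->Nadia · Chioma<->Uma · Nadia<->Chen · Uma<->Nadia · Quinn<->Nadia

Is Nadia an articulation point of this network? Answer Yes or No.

Removing Nadia leaves {Omar} with no path to {Chioma, Ivy, Leo, and Uma}, so the network splits into 6 components. Nadia is a cut vertex.

Yes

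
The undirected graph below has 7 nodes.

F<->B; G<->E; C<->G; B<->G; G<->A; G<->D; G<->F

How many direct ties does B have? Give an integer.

B is directly tied to F and G. That is 2 neighbors, so the degree of B is 2.

2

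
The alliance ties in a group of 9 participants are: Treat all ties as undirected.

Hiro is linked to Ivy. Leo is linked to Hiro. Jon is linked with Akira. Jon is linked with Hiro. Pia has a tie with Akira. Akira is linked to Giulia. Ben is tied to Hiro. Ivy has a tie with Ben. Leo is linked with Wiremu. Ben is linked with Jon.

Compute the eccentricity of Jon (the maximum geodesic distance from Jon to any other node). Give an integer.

3

Distances from Jon: Akira:1, Ben:1, Giulia:2, Hiro:1, Ivy:2, Leo:2, Pia:2, Wiremu:3.
The largest is 3 (to Wiremu), so the eccentricity of Jon is 3.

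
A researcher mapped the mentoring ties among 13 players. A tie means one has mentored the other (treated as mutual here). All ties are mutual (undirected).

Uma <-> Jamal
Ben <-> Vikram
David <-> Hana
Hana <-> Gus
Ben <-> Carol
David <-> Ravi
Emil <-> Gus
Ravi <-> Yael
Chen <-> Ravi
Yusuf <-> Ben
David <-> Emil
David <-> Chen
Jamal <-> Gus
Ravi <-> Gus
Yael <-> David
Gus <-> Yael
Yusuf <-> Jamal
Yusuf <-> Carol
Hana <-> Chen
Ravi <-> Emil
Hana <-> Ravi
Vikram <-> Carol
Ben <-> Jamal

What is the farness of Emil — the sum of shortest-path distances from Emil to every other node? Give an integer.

Distances from Emil: Ben:3, Carol:4, Chen:2, David:1, Gus:1, Hana:2, Jamal:2, Ravi:1, Uma:3, Vikram:4, Yael:2, Yusuf:3.
Sum = 3 + 4 + 2 + 1 + 1 + 2 + 2 + 1 + 3 + 4 + 2 + 3 = 28.

28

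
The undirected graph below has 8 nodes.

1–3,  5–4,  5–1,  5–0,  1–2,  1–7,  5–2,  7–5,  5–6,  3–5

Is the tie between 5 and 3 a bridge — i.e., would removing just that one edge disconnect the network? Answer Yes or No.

Even without that edge, 5 still reaches 3 via 5 – 1 – 3, so the network stays connected. Not a bridge.

No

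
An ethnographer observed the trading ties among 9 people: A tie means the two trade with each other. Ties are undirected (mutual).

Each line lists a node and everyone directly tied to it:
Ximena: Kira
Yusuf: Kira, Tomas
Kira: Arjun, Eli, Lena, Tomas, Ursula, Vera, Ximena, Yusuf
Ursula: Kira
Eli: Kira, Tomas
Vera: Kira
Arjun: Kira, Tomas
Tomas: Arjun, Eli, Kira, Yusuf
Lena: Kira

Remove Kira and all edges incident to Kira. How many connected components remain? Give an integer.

Without Kira, the remaining ties split the others into: {Arjun, Eli, Tomas, Yusuf}; {Lena}; {Ursula}; {Vera}; {Ximena}.
That's 5 separate components.

5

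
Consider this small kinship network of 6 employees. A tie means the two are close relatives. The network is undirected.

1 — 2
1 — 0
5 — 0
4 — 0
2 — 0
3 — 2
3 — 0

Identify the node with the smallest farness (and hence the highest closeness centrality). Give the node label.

Farness (sum of distances to all others) for each node — 0:5, 1:8, 2:7, 3:8, 4:9, 5:9.
The smallest farness is 5, for 0, so 0 has the highest closeness.

0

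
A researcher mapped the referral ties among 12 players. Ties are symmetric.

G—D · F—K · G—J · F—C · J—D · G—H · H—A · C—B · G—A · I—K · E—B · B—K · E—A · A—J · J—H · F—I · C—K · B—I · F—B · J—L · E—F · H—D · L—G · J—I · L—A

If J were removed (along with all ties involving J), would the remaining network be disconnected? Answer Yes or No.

Even without J, every remaining node can still reach every other (the residual graph is connected), so J is not a cut vertex.

No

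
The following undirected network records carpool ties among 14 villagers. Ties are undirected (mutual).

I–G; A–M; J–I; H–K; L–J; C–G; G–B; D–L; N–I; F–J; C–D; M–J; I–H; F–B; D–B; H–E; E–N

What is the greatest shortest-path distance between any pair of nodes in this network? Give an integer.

Eccentricity of each node (its greatest distance to any other): A:5, B:4, C:5, D:5, E:5, F:4, G:4, H:4, I:3, J:3, K:5, L:4, M:4, N:4.
The maximum eccentricity is 5, realized for instance by the pair A–E via A – M – J – I – H – E. So the diameter is 5.

5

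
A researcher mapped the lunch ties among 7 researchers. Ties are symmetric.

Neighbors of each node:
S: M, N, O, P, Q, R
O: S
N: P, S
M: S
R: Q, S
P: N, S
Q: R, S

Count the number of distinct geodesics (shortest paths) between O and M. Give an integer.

The shortest distance is 2, and the only length-2 path is O–S–M. So there is exactly 1 shortest path.

1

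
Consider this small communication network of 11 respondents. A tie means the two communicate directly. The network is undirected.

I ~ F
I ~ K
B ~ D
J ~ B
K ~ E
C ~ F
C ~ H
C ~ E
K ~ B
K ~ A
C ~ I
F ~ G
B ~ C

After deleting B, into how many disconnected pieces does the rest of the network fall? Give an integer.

3

Without B, the remaining ties split the others into: {A, C, E, F, G, H, I, K}; {J}; {D}.
That's 3 separate components.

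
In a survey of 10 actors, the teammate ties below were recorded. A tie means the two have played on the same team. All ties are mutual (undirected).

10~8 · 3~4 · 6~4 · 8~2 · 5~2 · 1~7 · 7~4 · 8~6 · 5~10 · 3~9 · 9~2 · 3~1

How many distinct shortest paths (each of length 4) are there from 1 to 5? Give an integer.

1

The shortest distance is 4, and the only length-4 path is 1–3–9–2–5. So there is exactly 1 shortest path.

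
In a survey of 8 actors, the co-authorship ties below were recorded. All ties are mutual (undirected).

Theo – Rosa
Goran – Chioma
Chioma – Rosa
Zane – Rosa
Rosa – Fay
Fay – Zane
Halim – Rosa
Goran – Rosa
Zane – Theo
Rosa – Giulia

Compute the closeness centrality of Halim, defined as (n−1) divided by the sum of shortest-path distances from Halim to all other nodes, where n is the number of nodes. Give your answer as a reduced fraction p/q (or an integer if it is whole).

Distances from Halim: Chioma:2, Fay:2, Giulia:2, Goran:2, Rosa:1, Theo:2, Zane:2. Sum = 13.
n = 8, so closeness = 7/13.

7/13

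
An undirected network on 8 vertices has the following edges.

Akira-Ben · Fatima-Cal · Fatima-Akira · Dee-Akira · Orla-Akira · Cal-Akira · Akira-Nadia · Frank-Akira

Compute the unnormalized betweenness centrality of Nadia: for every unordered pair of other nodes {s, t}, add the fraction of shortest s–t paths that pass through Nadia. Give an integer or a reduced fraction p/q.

No shortest path between any pair of other nodes passes through Nadia.
Summing the contributions gives betweenness(Nadia) = 0.

0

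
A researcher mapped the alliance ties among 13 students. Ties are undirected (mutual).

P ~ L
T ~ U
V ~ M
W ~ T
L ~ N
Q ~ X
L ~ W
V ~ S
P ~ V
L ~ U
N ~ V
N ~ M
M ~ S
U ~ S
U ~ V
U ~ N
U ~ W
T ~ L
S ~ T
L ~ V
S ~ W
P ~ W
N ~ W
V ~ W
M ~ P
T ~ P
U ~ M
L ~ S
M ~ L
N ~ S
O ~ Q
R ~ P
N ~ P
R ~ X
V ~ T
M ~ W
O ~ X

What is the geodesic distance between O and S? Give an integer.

One shortest route is O – X – R – P – W – S, which uses 5 edges, and at distance 4 from O we only reach {L, M, N, T, V, W}, which does not include S. So d(O,S) = 5.

5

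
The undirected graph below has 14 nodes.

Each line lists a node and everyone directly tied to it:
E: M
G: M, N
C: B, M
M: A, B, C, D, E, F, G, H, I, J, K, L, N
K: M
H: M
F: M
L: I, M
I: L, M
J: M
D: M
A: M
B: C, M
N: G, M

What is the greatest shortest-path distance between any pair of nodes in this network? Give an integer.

Eccentricity of each node (its greatest distance to any other): A:2, B:2, C:2, D:2, E:2, F:2, G:2, H:2, I:2, J:2, K:2, L:2, M:1, N:2.
The maximum eccentricity is 2, realized for instance by the pair B–F via B – M – F. So the diameter is 2.

2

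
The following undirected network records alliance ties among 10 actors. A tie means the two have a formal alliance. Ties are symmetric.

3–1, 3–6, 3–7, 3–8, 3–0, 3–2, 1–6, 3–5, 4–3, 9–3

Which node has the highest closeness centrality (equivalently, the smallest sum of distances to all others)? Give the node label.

Farness (sum of distances to all others) for each node — 0:17, 1:16, 2:17, 3:9, 4:17, 5:17, 6:16, 7:17, 8:17, 9:17.
The smallest farness is 9, for 3, so 3 has the highest closeness.

3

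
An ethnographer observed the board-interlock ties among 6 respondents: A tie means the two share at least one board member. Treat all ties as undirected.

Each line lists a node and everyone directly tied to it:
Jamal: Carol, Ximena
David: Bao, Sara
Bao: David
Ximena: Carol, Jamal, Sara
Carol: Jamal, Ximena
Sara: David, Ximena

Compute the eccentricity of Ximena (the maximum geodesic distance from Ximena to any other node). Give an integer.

3

Distances from Ximena: Bao:3, Carol:1, David:2, Jamal:1, Sara:1.
The largest is 3 (to Bao), so the eccentricity of Ximena is 3.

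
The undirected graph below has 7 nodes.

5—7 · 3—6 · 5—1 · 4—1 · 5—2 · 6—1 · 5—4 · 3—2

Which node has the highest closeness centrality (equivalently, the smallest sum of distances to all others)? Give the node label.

5

Farness (sum of distances to all others) for each node — 1:9, 2:10, 3:12, 4:11, 5:8, 6:11, 7:13.
The smallest farness is 8, for 5, so 5 has the highest closeness.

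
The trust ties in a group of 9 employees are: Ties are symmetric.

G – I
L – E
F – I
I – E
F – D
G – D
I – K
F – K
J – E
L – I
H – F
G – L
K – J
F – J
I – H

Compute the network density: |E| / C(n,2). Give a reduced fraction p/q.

There are 15 edges and 9 nodes, so the maximum possible is C(9,2) = 36.
Density = 15/36 = 5/12.

5/12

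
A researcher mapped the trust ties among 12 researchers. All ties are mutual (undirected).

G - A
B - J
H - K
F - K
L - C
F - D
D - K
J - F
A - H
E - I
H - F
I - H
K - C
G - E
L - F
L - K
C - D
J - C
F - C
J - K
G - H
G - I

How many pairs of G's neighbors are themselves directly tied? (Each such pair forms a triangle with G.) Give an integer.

3

G's neighbors: A, E, H, and I.
Neighbor pairs that are themselves tied: G–A–H; G–E–I; G–H–I. Each forms one triangle with G, for 3 in total.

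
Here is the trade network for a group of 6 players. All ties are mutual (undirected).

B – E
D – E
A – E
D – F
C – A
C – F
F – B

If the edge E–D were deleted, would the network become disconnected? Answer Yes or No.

Even without that edge, E still reaches D via E – B – F – D, so the network stays connected. Not a bridge.

No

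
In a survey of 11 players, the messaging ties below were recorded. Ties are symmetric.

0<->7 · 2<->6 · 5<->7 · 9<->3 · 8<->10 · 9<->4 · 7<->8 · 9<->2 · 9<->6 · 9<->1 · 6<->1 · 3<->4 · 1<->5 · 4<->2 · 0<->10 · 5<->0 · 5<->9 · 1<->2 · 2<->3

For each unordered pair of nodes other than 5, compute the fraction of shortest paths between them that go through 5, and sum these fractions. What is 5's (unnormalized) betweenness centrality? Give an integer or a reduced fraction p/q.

Pairs whose geodesics pass through 5 — 0–6: 2/2; 0–4: 1; 0–9: 1; 0–2: 2/2; 0–3: 1; 0–1: 1; 8–6: 2/2; 8–4: 1; 8–9: 1; 8–2: 2/2; 8–3: 1; 8–1: 1; 7–6: 2/2; 7–4: 1 … (+10 more pairs).
All other pairs contribute 0.
Summing the contributions gives betweenness(5) = 24.

24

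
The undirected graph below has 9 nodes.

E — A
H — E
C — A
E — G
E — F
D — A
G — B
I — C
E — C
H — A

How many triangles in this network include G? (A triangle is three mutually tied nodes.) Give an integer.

G's neighbors are B and E, but none of them are tied to each other, so no triangle contains G.

0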